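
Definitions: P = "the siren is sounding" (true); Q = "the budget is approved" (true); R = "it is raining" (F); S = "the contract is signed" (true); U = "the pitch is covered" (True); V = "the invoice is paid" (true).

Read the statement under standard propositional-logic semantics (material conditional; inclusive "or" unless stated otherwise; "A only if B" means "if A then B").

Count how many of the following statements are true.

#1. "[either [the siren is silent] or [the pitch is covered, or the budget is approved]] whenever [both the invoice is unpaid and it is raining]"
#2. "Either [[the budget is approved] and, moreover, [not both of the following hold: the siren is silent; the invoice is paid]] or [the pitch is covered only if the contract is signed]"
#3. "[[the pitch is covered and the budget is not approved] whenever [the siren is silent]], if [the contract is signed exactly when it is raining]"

3

#1: Formalization: (not V and R) -> (not P or (U or Q))

not V = not True = False
not V and R = False and False = False
not P = not True = False
U or Q = True or True = True
not P or (U or Q) = False or True = True
(not V and R) -> (not P or (U or Q)) = False -> True = True
Thus #1 is true.

#2: This is (Q and (not P nand V)) or (U -> S).

not P = not True = False
not P nand V = False nand True = True
Q and (not P nand V) = True and True = True
U -> S = True -> True = True
(Q and (not P nand V)) or (U -> S) = True or True = True
So #2 is true.

#3: Parsed as (S iff R) -> (not P -> (U and not Q))

S iff R = True iff False = False
not P = not True = False
not Q = not True = False
U and not Q = True and False = False
not P -> (U and not Q) = False -> False = True
(S iff R) -> (not P -> (U and not Q)) = False -> True = True
Hence #3 is true.

True statements: 3 (#1, #2, #3).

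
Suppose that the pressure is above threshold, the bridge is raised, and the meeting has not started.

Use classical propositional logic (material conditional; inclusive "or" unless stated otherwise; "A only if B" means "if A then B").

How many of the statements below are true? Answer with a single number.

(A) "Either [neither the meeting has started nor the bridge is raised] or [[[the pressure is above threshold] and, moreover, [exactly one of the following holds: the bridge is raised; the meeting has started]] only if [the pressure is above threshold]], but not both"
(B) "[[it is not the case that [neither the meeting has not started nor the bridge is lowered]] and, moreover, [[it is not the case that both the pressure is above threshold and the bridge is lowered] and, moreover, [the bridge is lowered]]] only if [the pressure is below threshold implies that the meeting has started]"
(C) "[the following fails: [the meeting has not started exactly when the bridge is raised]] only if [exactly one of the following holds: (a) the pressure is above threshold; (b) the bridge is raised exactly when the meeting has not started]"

3

Let R = "the meeting has started" (False), Q = "the bridge is raised" (True), P = "the pressure is above threshold" (True).

(A): Parsed as (R nor Q) xor ((P and (Q xor R)) -> P)

R nor Q = False nor True = False
Q xor R = True xor False = True
P and (Q xor R) = True and True = True
(P and (Q xor R)) -> P = True -> True = True
(R nor Q) xor ((P and (Q xor R)) -> P) = False xor True = True
So (A) is true.

(B): Parsed as (not (not R nor not Q) and ((P nand not Q) and not Q)) -> (not P -> R)

not R = not False = True
not Q = not True = False
not R nor not Q = True nor False = False
not (not R nor not Q) = not False = True
not Q = not True = False
P nand not Q = True nand False = True
not Q = not True = False
(P nand not Q) and not Q = True and False = False
not (not R nor not Q) and ((P nand not Q) and not Q) = True and False = False
not P = not True = False
not P -> R = False -> False = True
(not (not R nor not Q) and ((P nand not Q) and not Q)) -> (not P -> R) = False -> True = True
Thus (B) is true.

(C): Formalization: not (not R iff Q) -> (P xor (Q iff not R))

not R = not False = True
not R iff Q = True iff True = True
not (not R iff Q) = not True = False
not R = not False = True
Q iff not R = True iff True = True
P xor (Q iff not R) = True xor True = False
not (not R iff Q) -> (P xor (Q iff not R)) = False -> False = True
So (C) is true.

Count: 3.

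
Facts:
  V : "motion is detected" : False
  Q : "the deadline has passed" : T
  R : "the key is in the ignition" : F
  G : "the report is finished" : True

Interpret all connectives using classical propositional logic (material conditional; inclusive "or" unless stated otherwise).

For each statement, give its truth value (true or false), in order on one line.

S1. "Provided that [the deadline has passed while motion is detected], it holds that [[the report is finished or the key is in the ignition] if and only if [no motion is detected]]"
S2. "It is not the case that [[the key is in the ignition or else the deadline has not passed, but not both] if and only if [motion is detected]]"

S1 T, S2 F

S1: This is (Q ∧ V) → ((G ∨ R) ↔ ¬V).

Q ∧ V = T ∧ F = F
G ∨ R = T ∨ F = T
¬V = ¬F = T
(G ∨ R) ↔ ¬V = T ↔ T = T
(Q ∧ V) → ((G ∨ R) ↔ ¬V) = F → T = T
Hence S1 is true.

S2: Parsed as ¬((R ⊕ ¬Q) ↔ V)

¬Q = ¬T = F
R ⊕ ¬Q = F ⊕ F = F
(R ⊕ ¬Q) ↔ V = F ↔ F = T
¬((R ⊕ ¬Q) ↔ V) = ¬T = F
Hence S2 is false.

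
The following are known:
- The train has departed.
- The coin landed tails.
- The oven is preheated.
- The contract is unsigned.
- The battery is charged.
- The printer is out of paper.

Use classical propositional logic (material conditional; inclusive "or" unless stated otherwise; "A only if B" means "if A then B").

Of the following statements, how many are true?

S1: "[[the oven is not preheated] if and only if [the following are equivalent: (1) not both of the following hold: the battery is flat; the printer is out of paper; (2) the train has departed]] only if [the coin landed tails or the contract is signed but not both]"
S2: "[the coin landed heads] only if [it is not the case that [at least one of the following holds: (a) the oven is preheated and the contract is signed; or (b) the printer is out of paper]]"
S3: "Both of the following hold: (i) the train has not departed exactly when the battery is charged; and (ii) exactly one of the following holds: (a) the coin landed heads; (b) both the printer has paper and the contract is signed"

2

Let R = "the oven is preheated" (T), U = "the battery is charged" (T), V = "the printer has paper" (F), P = "the train has departed" (T), Q = "the coin landed heads" (F), S = "the contract is signed" (F).

S1: In symbols: (¬R ↔ ((¬U ↑ ¬V) ↔ P)) → (¬Q ⊕ S)

¬R = ¬T = F
¬U = ¬T = F
¬V = ¬F = T
¬U ↑ ¬V = F ↑ T = T
(¬U ↑ ¬V) ↔ P = T ↔ T = T
¬R ↔ ((¬U ↑ ¬V) ↔ P) = F ↔ T = F
¬Q = ¬F = T
¬Q ⊕ S = T ⊕ F = T
(¬R ↔ ((¬U ↑ ¬V) ↔ P)) → (¬Q ⊕ S) = F → T = T
So S1 is true.

S2: Parsed as Q → ¬((R ∧ S) ∨ ¬V)

R ∧ S = T ∧ F = F
¬V = ¬F = T
(R ∧ S) ∨ ¬V = F ∨ T = T
¬((R ∧ S) ∨ ¬V) = ¬T = F
Q → ¬((R ∧ S) ∨ ¬V) = F → F = T
Hence S2 is true.

S3: In symbols: (¬P ↔ U) ∧ (Q ⊕ (V ∧ S))

¬P = ¬T = F
¬P ↔ U = F ↔ T = F
V ∧ S = F ∧ F = F
Q ⊕ (V ∧ S) = F ⊕ F = F
(¬P ↔ U) ∧ (Q ⊕ (V ∧ S)) = F ∧ F = F
Hence S3 is false.

True statements: 2 (S1, S2).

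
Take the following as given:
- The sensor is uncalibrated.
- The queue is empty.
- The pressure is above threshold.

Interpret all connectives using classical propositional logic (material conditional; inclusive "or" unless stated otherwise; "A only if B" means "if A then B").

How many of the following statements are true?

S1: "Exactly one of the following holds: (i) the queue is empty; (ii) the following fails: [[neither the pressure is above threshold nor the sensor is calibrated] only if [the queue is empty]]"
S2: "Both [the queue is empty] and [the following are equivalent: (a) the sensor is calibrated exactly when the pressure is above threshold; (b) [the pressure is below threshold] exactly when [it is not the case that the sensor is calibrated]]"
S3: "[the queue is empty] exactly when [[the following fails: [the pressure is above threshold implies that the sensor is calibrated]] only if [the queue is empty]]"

Let Q = "the queue is empty" (T), R = "the pressure is above threshold" (T), P = "the sensor is calibrated" (F).

S1: In symbols: Q xor ~((R nor P) -> Q)

R nor P = T nor F = F
(R nor P) -> Q = F -> T = T
~((R nor P) -> Q) = ~T = F
Q xor ~((R nor P) -> Q) = T xor F = T
Thus S1 is true.

S2: Formalization: Q & ((P <-> R) <-> (~R <-> ~P))

P <-> R = F <-> T = F
~R = ~T = F
~P = ~F = T
~R <-> ~P = F <-> T = F
(P <-> R) <-> (~R <-> ~P) = F <-> F = T
Q & ((P <-> R) <-> (~R <-> ~P)) = T & T = T
So S2 is true.

S3: This is Q <-> (~(R -> P) -> Q).

R -> P = T -> F = F
~(R -> P) = ~F = T
~(R -> P) -> Q = T -> T = T
Q <-> (~(R -> P) -> Q) = T <-> T = T
Hence S3 is true.

3 of the 3 statements are true.

3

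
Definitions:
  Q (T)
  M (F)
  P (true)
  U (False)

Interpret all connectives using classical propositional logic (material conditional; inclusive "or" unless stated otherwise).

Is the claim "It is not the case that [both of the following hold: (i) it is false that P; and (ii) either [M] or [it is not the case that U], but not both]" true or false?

Values: P=True, M=False, U=False.
This is not (not P and (M xor not U)).

not P = not True = False
not U = not False = True
M xor not U = False xor True = True
not P and (M xor not U) = False and True = False
not (not P and (M xor not U)) = not False = True

True.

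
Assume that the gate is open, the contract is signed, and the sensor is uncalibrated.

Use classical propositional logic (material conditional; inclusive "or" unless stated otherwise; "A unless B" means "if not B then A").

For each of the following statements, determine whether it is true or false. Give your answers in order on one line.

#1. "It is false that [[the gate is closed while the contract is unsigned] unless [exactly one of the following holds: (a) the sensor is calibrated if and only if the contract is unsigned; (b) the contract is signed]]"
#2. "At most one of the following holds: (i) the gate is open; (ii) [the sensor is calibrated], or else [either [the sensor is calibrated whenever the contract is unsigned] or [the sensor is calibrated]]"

Let P = "the gate is open" (T), Q = "the contract is signed" (T), R = "the sensor is calibrated" (F).

#1: In symbols: ~((~P & ~Q) | ((R <-> ~Q) xor Q))

~P = ~T = F
~Q = ~T = F
~P & ~Q = F & F = F
~Q = ~T = F
R <-> ~Q = F <-> F = T
(R <-> ~Q) xor Q = T xor T = F
(~P & ~Q) | ((R <-> ~Q) xor Q) = F | F = F
~((~P & ~Q) | ((R <-> ~Q) xor Q)) = ~F = T
Thus #1 is true.

#2: Parsed as P nand (R | ((~Q -> R) | R))

~Q = ~T = F
~Q -> R = F -> F = T
(~Q -> R) | R = T | F = T
R | ((~Q -> R) | R) = F | T = T
P nand (R | ((~Q -> R) | R)) = T nand T = F
Hence #2 is false.

#1 T / #2 F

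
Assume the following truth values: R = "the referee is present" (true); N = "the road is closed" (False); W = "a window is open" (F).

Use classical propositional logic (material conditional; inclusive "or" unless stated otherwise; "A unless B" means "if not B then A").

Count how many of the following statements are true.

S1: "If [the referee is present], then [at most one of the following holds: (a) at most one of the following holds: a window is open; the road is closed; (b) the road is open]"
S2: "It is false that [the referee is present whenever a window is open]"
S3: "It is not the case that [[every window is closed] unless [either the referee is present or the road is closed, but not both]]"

0

S1: This is R -> ((W nand N) nand not N).

W nand N = False nand False = True
not N = not False = True
(W nand N) nand not N = True nand True = False
R -> ((W nand N) nand not N) = True -> False = False
So S1 is false.

S2: In symbols: not (W -> R)

W -> R = False -> True = True
not (W -> R) = not True = False
So S2 is false.

S3: In symbols: not (not W or (R xor N))

not W = not False = True
R xor N = True xor False = True
not W or (R xor N) = True or True = True
not (not W or (R xor N)) = not True = False
Hence S3 is false.

Count: 0.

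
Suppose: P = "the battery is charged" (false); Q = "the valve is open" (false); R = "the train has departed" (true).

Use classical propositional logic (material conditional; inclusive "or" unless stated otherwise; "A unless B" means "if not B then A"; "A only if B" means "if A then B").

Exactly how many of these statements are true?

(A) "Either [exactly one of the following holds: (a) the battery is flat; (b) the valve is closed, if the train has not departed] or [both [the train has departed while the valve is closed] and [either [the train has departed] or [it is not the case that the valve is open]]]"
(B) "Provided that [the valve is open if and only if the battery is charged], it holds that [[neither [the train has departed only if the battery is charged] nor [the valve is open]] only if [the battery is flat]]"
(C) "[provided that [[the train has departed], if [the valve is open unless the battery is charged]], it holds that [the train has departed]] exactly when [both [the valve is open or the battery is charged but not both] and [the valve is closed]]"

(A): Formalization: (not P xor (not R -> not Q)) or ((R and not Q) and (R or not Q))

not P = not False = True
not R = not True = False
not Q = not False = True
not R -> not Q = False -> True = True
not P xor (not R -> not Q) = True xor True = False
not Q = not False = True
R and not Q = True and True = True
not Q = not False = True
R or not Q = True or True = True
(R and not Q) and (R or not Q) = True and True = True
(not P xor (not R -> not Q)) or ((R and not Q) and (R or not Q)) = False or True = True
So (A) is true.

(B): Formalization: (Q iff P) -> (((R -> P) nor Q) -> not P)

Q iff P = False iff False = True
R -> P = True -> False = False
(R -> P) nor Q = False nor False = True
not P = not False = True
((R -> P) nor Q) -> not P = True -> True = True
(Q iff P) -> (((R -> P) nor Q) -> not P) = True -> True = True
Thus (B) is true.

(C): Formalization: (((Q or P) -> R) -> R) iff ((Q xor P) and not Q)

Q or P = False or False = False
(Q or P) -> R = False -> True = True
((Q or P) -> R) -> R = True -> True = True
Q xor P = False xor False = False
not Q = not False = True
(Q xor P) and not Q = False and True = False
(((Q or P) -> R) -> R) iff ((Q xor P) and not Q) = True iff False = False
So (C) is false.

Count: 2.

2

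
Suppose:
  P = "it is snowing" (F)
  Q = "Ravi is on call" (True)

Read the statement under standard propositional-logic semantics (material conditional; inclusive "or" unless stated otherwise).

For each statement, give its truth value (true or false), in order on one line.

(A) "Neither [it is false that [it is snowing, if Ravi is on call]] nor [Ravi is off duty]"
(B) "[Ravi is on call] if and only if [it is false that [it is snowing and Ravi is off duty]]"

(A): Formalization: not (Q -> P) nor not Q

Q -> P = True -> False = False
not (Q -> P) = not False = True
not Q = not True = False
not (Q -> P) nor not Q = True nor False = False
Thus (A) is false.

(B): In symbols: Q iff not (P and not Q)

not Q = not True = False
P and not Q = False and False = False
not (P and not Q) = not False = True
Q iff not (P and not Q) = True iff True = True
Thus (B) is true.

(A) False / (B) True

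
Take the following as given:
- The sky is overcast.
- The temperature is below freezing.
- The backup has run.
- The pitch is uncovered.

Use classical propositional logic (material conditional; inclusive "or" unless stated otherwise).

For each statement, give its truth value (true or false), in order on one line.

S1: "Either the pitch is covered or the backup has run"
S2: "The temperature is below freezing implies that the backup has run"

Let S = "the pitch is covered" (F), R = "the backup has run" (T), Q = "the temperature is below freezing" (T).

S1: Formalization: S ∨ R

S ∨ R = F ∨ T = T
So S1 is true.

S2: Parsed as Q → R

Q → R = T → T = T
Hence S2 is true.

S1 True / S2 True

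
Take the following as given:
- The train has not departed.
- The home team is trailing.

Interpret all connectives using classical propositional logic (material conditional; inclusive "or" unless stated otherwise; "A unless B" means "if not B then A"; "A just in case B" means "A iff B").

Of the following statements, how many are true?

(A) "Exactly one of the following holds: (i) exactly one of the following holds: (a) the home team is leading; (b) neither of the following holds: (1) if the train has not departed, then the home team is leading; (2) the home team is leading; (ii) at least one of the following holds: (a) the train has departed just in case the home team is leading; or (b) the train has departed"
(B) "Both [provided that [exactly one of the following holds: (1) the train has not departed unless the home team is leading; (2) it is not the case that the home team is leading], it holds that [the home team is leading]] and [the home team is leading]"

0

Let G = "the home team is leading" (F), L = "the train has departed" (F).

(A): In symbols: (G xor ((~L -> G) nor G)) xor ((L <-> G) | L)

~L = ~F = T
~L -> G = T -> F = F
(~L -> G) nor G = F nor F = T
G xor ((~L -> G) nor G) = F xor T = T
L <-> G = F <-> F = T
(L <-> G) | L = T | F = T
(G xor ((~L -> G) nor G)) xor ((L <-> G) | L) = T xor T = F
So (A) is false.

(B): In symbols: (((~L | G) xor ~G) -> G) & G

~L = ~F = T
~L | G = T | F = T
~G = ~F = T
(~L | G) xor ~G = T xor T = F
((~L | G) xor ~G) -> G = F -> F = T
(((~L | G) xor ~G) -> G) & G = T & F = F
So (B) is false.

Count: 0.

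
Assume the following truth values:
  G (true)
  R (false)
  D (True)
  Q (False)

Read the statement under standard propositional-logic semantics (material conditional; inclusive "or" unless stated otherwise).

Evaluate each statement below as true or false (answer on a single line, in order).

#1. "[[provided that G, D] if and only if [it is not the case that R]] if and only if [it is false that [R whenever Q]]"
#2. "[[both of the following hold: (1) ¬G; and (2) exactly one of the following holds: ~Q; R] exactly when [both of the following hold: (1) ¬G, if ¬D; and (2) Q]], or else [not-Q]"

#1 False; #2 True

#1: Formalization: ((G -> D) <-> ~R) <-> ~(Q -> R)

G -> D = T -> T = T
~R = ~F = T
(G -> D) <-> ~R = T <-> T = T
Q -> R = F -> F = T
~(Q -> R) = ~T = F
((G -> D) <-> ~R) <-> ~(Q -> R) = T <-> F = F
So #1 is false.

#2: This is ((~G & (~Q xor R)) <-> ((~D -> ~G) & Q)) | ~Q.

~G = ~T = F
~Q = ~F = T
~Q xor R = T xor F = T
~G & (~Q xor R) = F & T = F
~D = ~T = F
~G = ~T = F
~D -> ~G = F -> F = T
(~D -> ~G) & Q = T & F = F
(~G & (~Q xor R)) <-> ((~D -> ~G) & Q) = F <-> F = T
~Q = ~F = T
((~G & (~Q xor R)) <-> ((~D -> ~G) & Q)) | ~Q = T | T = T
Hence #2 is true.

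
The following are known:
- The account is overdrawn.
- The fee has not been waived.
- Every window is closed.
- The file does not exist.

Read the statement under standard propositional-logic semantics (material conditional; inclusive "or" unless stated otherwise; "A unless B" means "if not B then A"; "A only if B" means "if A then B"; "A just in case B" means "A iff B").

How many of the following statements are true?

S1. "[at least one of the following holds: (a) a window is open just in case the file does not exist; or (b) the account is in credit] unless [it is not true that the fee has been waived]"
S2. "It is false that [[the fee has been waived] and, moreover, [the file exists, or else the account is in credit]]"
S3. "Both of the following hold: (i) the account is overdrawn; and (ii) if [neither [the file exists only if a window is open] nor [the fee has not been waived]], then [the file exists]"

Let L = "a window is open" (F), Q = "the file exists" (F), W = "the account is overdrawn" (T), V = "the fee has been waived" (F).

S1: In symbols: ((L ↔ ¬Q) ∨ ¬W) ∨ ¬V

¬Q = ¬F = T
L ↔ ¬Q = F ↔ T = F
¬W = ¬T = F
(L ↔ ¬Q) ∨ ¬W = F ∨ F = F
¬V = ¬F = T
((L ↔ ¬Q) ∨ ¬W) ∨ ¬V = F ∨ T = T
Hence S1 is true.

S2: In symbols: ¬(V ∧ (Q ∨ ¬W))

¬W = ¬T = F
Q ∨ ¬W = F ∨ F = F
V ∧ (Q ∨ ¬W) = F ∧ F = F
¬(V ∧ (Q ∨ ¬W)) = ¬F = T
So S2 is true.

S3: Formalization: W ∧ (((Q → L) ↓ ¬V) → Q)

Q → L = F → F = T
¬V = ¬F = T
(Q → L) ↓ ¬V = T ↓ T = F
((Q → L) ↓ ¬V) → Q = F → F = T
W ∧ (((Q → L) ↓ ¬V) → Q) = T ∧ T = T
Thus S3 is true.

3 of the 3 statements are true.

3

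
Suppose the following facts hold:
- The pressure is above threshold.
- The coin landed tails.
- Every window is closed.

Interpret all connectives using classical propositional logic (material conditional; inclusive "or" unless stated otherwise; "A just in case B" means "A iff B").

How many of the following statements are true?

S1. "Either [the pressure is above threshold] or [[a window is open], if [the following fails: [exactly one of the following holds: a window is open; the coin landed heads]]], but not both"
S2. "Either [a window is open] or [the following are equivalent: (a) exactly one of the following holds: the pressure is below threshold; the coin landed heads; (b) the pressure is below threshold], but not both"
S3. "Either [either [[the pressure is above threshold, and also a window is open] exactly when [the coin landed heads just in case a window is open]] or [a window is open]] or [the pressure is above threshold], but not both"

Let P = "the pressure is above threshold" (True), R = "a window is open" (False), Q = "the coin landed heads" (False).

S1: This is P xor (not (R xor Q) -> R).

R xor Q = False xor False = False
not (R xor Q) = not False = True
not (R xor Q) -> R = True -> False = False
P xor (not (R xor Q) -> R) = True xor False = True
Hence S1 is true.

S2: Formalization: R xor ((not P xor Q) iff not P)

not P = not True = False
not P xor Q = False xor False = False
not P = not True = False
(not P xor Q) iff not P = False iff False = True
R xor ((not P xor Q) iff not P) = False xor True = True
So S2 is true.

S3: Parsed as (((P and R) iff (Q iff R)) or R) xor P

P and R = True and False = False
Q iff R = False iff False = True
(P and R) iff (Q iff R) = False iff True = False
((P and R) iff (Q iff R)) or R = False or False = False
(((P and R) iff (Q iff R)) or R) xor P = False xor True = True
Hence S3 is true.

True statements: 3 (S1, S2, S3).

3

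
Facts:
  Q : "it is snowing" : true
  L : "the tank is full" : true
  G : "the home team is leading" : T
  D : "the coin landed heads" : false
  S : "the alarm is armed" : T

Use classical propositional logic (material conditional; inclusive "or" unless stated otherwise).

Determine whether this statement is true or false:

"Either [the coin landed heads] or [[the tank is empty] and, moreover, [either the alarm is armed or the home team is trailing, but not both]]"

Values: D=False, L=True, S=True, G=True.
Formalization: D or (not L and (S xor not G))

not L = not True = False
not G = not True = False
S xor not G = True xor False = True
not L and (S xor not G) = False and True = False
D or (not L and (S xor not G)) = False or False = False

False.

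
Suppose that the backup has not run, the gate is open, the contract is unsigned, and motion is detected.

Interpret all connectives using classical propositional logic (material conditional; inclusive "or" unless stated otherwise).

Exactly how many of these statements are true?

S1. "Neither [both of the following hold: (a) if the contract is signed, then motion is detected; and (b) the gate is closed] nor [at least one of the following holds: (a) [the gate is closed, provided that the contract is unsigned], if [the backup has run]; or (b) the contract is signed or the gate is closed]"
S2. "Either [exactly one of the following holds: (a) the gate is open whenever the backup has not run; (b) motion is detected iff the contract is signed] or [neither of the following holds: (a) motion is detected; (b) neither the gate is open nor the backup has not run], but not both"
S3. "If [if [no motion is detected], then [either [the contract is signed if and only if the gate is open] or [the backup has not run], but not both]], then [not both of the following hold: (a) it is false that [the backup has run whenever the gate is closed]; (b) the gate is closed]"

Let S = "the contract is signed" (F), Q = "motion is detected" (T), K = "the gate is open" (T), M = "the backup has run" (F).

S1: This is ((S → Q) ∧ ¬K) ↓ ((M → (¬S → ¬K)) ∨ (S ∨ ¬K)).

S → Q = F → T = T
¬K = ¬T = F
(S → Q) ∧ ¬K = T ∧ F = F
¬S = ¬F = T
¬K = ¬T = F
¬S → ¬K = T → F = F
M → (¬S → ¬K) = F → F = T
¬K = ¬T = F
S ∨ ¬K = F ∨ F = F
(M → (¬S → ¬K)) ∨ (S ∨ ¬K) = T ∨ F = T
((S → Q) ∧ ¬K) ↓ ((M → (¬S → ¬K)) ∨ (S ∨ ¬K)) = F ↓ T = F
Thus S1 is false.

S2: Formalization: ((¬M → K) ⊕ (Q ↔ S)) ⊕ (Q ↓ (K ↓ ¬M))

¬M = ¬F = T
¬M → K = T → T = T
Q ↔ S = T ↔ F = F
(¬M → K) ⊕ (Q ↔ S) = T ⊕ F = T
¬M = ¬F = T
K ↓ ¬M = T ↓ T = F
Q ↓ (K ↓ ¬M) = T ↓ F = F
((¬M → K) ⊕ (Q ↔ S)) ⊕ (Q ↓ (K ↓ ¬M)) = T ⊕ F = T
Thus S2 is true.

S3: Parsed as (¬Q → ((S ↔ K) ⊕ ¬M)) → (¬(¬K → M) ↑ ¬K)

¬Q = ¬T = F
S ↔ K = F ↔ T = F
¬M = ¬F = T
(S ↔ K) ⊕ ¬M = F ⊕ T = T
¬Q → ((S ↔ K) ⊕ ¬M) = F → T = T
¬K = ¬T = F
¬K → M = F → F = T
¬(¬K → M) = ¬T = F
¬K = ¬T = F
¬(¬K → M) ↑ ¬K = F ↑ F = T
(¬Q → ((S ↔ K) ⊕ ¬M)) → (¬(¬K → M) ↑ ¬K) = T → T = T
Thus S3 is true.

Count: 2.

2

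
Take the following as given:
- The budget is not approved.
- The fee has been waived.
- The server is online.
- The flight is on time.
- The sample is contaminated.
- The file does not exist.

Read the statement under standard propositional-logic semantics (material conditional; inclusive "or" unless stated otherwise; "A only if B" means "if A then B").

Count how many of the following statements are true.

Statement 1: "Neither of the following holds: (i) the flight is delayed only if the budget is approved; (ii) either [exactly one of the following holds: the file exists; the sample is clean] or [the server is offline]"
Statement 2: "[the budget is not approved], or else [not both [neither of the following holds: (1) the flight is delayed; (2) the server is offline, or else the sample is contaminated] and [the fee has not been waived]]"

1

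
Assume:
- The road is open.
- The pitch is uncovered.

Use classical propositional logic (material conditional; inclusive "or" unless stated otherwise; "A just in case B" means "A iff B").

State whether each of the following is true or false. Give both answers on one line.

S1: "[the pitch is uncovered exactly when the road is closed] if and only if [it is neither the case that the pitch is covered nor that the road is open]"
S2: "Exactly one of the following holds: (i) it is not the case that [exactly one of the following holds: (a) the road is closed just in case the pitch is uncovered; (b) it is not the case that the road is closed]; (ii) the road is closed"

S1 T; S2 F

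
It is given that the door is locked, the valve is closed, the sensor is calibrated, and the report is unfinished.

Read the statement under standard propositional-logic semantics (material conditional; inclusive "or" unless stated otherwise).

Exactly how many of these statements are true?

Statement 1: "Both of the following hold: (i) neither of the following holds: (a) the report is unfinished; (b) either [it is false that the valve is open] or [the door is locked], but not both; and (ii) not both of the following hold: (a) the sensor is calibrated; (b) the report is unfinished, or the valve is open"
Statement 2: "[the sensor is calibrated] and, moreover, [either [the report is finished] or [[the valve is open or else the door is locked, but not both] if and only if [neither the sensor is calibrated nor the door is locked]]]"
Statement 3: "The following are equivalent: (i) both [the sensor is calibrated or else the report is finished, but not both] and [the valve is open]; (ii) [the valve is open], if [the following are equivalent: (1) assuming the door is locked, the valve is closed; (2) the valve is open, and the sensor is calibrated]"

Let S = "the report is finished" (F), Q = "the valve is open" (F), P = "the door is locked" (T), R = "the sensor is calibrated" (T).

Statement 1: In symbols: (¬S ↓ (¬Q ⊕ P)) ∧ (R ↑ (¬S ∨ Q))

¬S = ¬F = T
¬Q = ¬F = T
¬Q ⊕ P = T ⊕ T = F
¬S ↓ (¬Q ⊕ P) = T ↓ F = F
¬S = ¬F = T
¬S ∨ Q = T ∨ F = T
R ↑ (¬S ∨ Q) = T ↑ T = F
(¬S ↓ (¬Q ⊕ P)) ∧ (R ↑ (¬S ∨ Q)) = F ∧ F = F
Hence Statement 1 is false.

Statement 2: In symbols: R ∧ (S ∨ ((Q ⊕ P) ↔ (R ↓ P)))

Q ⊕ P = F ⊕ T = T
R ↓ P = T ↓ T = F
(Q ⊕ P) ↔ (R ↓ P) = T ↔ F = F
S ∨ ((Q ⊕ P) ↔ (R ↓ P)) = F ∨ F = F
R ∧ (S ∨ ((Q ⊕ P) ↔ (R ↓ P))) = T ∧ F = F
Thus Statement 2 is false.

Statement 3: This is ((R ⊕ S) ∧ Q) ↔ (((P → ¬Q) ↔ (Q ∧ R)) → Q).

R ⊕ S = T ⊕ F = T
(R ⊕ S) ∧ Q = T ∧ F = F
¬Q = ¬F = T
P → ¬Q = T → T = T
Q ∧ R = F ∧ T = F
(P → ¬Q) ↔ (Q ∧ R) = T ↔ F = F
((P → ¬Q) ↔ (Q ∧ R)) → Q = F → F = T
((R ⊕ S) ∧ Q) ↔ (((P → ¬Q) ↔ (Q ∧ R)) → Q) = F ↔ T = F
Thus Statement 3 is false.

True statements: 0 (none).

0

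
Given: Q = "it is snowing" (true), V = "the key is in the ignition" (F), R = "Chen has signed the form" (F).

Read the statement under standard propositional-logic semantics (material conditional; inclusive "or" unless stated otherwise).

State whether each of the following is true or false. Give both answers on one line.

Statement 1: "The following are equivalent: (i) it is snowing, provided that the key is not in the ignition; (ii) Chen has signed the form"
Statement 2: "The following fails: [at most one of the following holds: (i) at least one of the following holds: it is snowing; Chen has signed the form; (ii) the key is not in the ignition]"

Statement 1: In symbols: (~V -> Q) <-> R

~V = ~F = T
~V -> Q = T -> T = T
(~V -> Q) <-> R = T <-> F = F
So Statement 1 is false.

Statement 2: Parsed as ~((Q | R) nand ~V)

Q | R = T | F = T
~V = ~F = T
(Q | R) nand ~V = T nand T = F
~((Q | R) nand ~V) = ~F = T
Hence Statement 2 is true.

Statement 1 F / Statement 2 T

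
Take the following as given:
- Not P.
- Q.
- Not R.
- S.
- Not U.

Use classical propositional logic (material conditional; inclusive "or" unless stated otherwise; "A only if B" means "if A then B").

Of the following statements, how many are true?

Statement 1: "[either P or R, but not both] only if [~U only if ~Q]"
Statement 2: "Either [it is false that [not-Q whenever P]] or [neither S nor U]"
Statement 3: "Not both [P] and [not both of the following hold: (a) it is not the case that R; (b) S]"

Statement 1: This is (P ⊕ R) → (¬U → ¬Q).

P ⊕ R = F ⊕ F = F
¬U = ¬F = T
¬Q = ¬T = F
¬U → ¬Q = T → F = F
(P ⊕ R) → (¬U → ¬Q) = F → F = T
Thus Statement 1 is true.

Statement 2: In symbols: ¬(P → ¬Q) ∨ (S ↓ U)

¬Q = ¬T = F
P → ¬Q = F → F = T
¬(P → ¬Q) = ¬T = F
S ↓ U = T ↓ F = F
¬(P → ¬Q) ∨ (S ↓ U) = F ∨ F = F
Thus Statement 2 is false.

Statement 3: Formalization: P ↑ (¬R ↑ S)

¬R = ¬F = T
¬R ↑ S = T ↑ T = F
P ↑ (¬R ↑ S) = F ↑ F = T
Hence Statement 3 is true.

True statements: 2 (Statement 1, Statement 3).

2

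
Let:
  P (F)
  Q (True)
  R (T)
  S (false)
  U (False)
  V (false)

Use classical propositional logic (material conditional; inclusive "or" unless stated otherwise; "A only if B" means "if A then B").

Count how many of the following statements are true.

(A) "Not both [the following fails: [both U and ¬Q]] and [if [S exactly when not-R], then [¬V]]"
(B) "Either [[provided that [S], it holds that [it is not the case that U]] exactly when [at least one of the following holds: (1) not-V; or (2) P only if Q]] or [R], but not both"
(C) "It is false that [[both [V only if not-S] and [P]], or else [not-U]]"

0

(A): Formalization: not (U and not Q) nand ((S iff not R) -> not V)

not Q = not True = False
U and not Q = False and False = False
not (U and not Q) = not False = True
not R = not True = False
S iff not R = False iff False = True
not V = not False = True
(S iff not R) -> not V = True -> True = True
not (U and not Q) nand ((S iff not R) -> not V) = True nand True = False
Thus (A) is false.

(B): This is ((S -> not U) iff (not V or (P -> Q))) xor R.

not U = not False = True
S -> not U = False -> True = True
not V = not False = True
P -> Q = False -> True = True
not V or (P -> Q) = True or True = True
(S -> not U) iff (not V or (P -> Q)) = True iff True = True
((S -> not U) iff (not V or (P -> Q))) xor R = True xor True = False
Hence (B) is false.

(C): In symbols: not (((V -> not S) and P) or not U)

not S = not False = True
V -> not S = False -> True = True
(V -> not S) and P = True and False = False
not U = not False = True
((V -> not S) and P) or not U = False or True = True
not (((V -> not S) and P) or not U) = not True = False
Thus (C) is false.

True statements: 0 (none).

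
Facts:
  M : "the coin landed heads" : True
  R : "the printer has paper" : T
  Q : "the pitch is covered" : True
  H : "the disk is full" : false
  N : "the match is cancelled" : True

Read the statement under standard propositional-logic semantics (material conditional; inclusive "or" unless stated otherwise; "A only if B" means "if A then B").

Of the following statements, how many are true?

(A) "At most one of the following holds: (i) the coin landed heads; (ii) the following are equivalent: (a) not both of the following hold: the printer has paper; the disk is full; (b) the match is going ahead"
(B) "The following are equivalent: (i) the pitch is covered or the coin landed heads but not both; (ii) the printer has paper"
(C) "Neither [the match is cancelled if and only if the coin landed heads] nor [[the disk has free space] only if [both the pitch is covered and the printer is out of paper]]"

(A): Parsed as M nand ((R nand H) iff not N)

R nand H = True nand False = True
not N = not True = False
(R nand H) iff not N = True iff False = False
M nand ((R nand H) iff not N) = True nand False = True
Hence (A) is true.

(B): In symbols: (Q xor M) iff R

Q xor M = True xor True = False
(Q xor M) iff R = False iff True = False
So (B) is false.

(C): Formalization: (N iff M) nor (not H -> (Q and not R))

N iff M = True iff True = True
not H = not False = True
not R = not True = False
Q and not R = True and False = False
not H -> (Q and not R) = True -> False = False
(N iff M) nor (not H -> (Q and not R)) = True nor False = False
So (C) is false.

Count: 1.

1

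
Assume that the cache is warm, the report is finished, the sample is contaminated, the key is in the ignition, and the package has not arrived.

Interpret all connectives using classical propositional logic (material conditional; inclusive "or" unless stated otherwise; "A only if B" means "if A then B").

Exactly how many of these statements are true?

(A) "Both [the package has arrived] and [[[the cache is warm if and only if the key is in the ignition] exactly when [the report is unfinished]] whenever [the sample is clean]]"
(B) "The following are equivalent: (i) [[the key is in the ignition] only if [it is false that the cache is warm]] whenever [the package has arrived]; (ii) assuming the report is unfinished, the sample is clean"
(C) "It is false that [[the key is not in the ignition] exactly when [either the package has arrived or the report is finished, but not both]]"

2

Let V = "the package has arrived" (F), W = "the sample is contaminated" (T), M = "the cache is warm" (T), H = "the key is in the ignition" (T), L = "the report is finished" (T).

(A): Parsed as V & (~W -> ((M <-> H) <-> ~L))

~W = ~T = F
M <-> H = T <-> T = T
~L = ~T = F
(M <-> H) <-> ~L = T <-> F = F
~W -> ((M <-> H) <-> ~L) = F -> F = T
V & (~W -> ((M <-> H) <-> ~L)) = F & T = F
So (A) is false.

(B): In symbols: (V -> (H -> ~M)) <-> (~L -> ~W)

~M = ~T = F
H -> ~M = T -> F = F
V -> (H -> ~M) = F -> F = T
~L = ~T = F
~W = ~T = F
~L -> ~W = F -> F = T
(V -> (H -> ~M)) <-> (~L -> ~W) = T <-> T = T
So (B) is true.

(C): Parsed as ~(~H <-> (V xor L))

~H = ~T = F
V xor L = F xor T = T
~H <-> (V xor L) = F <-> T = F
~(~H <-> (V xor L)) = ~F = T
Thus (C) is true.

Count: 2.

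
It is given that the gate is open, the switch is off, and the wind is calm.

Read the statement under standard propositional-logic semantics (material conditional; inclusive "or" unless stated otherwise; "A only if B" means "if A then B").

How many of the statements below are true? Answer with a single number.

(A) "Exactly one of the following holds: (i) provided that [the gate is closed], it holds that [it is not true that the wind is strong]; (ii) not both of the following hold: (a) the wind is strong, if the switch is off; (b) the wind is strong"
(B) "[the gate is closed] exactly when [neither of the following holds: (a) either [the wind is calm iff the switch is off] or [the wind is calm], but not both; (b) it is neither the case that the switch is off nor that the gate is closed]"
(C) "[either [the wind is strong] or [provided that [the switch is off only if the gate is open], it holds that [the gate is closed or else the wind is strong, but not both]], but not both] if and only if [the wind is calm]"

Let L = "the gate is open" (True), W = "the wind is strong" (False), K = "the switch is on" (False).

(A): This is (not L -> not W) xor ((not K -> W) nand W).

not L = not True = False
not W = not False = True
not L -> not W = False -> True = True
not K = not False = True
not K -> W = True -> False = False
(not K -> W) nand W = False nand False = True
(not L -> not W) xor ((not K -> W) nand W) = True xor True = False
Thus (A) is false.

(B): Parsed as not L iff (((not W iff not K) xor not W) nor (not K nor not L))

not L = not True = False
not W = not False = True
not K = not False = True
not W iff not K = True iff True = True
not W = not False = True
(not W iff not K) xor not W = True xor True = False
not K = not False = True
not L = not True = False
not K nor not L = True nor False = False
((not W iff not K) xor not W) nor (not K nor not L) = False nor False = True
not L iff (((not W iff not K) xor not W) nor (not K nor not L)) = False iff True = False
Thus (B) is false.

(C): Formalization: (W xor ((not K -> L) -> (not L xor W))) iff not W

not K = not False = True
not K -> L = True -> True = True
not L = not True = False
not L xor W = False xor False = False
(not K -> L) -> (not L xor W) = True -> False = False
W xor ((not K -> L) -> (not L xor W)) = False xor False = False
not W = not False = True
(W xor ((not K -> L) -> (not L xor W))) iff not W = False iff True = False
So (C) is false.

0 of the 3 statements are true (none).

0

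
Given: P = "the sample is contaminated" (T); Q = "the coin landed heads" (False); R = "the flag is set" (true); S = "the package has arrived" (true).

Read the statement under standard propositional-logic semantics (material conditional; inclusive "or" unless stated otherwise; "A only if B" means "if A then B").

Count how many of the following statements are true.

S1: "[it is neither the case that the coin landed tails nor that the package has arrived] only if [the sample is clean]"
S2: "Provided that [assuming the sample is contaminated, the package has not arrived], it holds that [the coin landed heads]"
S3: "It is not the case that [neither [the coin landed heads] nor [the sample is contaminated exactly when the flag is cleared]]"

2

S1: Parsed as (¬Q ↓ S) → ¬P

¬Q = ¬F = T
¬Q ↓ S = T ↓ T = F
¬P = ¬T = F
(¬Q ↓ S) → ¬P = F → F = T
So S1 is true.

S2: Parsed as (P → ¬S) → Q

¬S = ¬T = F
P → ¬S = T → F = F
(P → ¬S) → Q = F → F = T
Thus S2 is true.

S3: This is ¬(Q ↓ (P ↔ ¬R)).

¬R = ¬T = F
P ↔ ¬R = T ↔ F = F
Q ↓ (P ↔ ¬R) = F ↓ F = T
¬(Q ↓ (P ↔ ¬R)) = ¬T = F
So S3 is false.

2 of the 3 statements are true (S1, S2).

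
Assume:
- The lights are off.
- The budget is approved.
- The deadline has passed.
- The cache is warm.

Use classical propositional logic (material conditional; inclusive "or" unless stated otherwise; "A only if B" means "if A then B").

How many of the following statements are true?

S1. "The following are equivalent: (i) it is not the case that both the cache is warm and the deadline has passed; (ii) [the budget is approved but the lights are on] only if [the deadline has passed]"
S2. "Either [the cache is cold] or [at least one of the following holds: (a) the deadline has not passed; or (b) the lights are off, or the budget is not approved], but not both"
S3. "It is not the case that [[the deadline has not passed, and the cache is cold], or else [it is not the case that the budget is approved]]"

2

Let H = "the cache is warm" (T), K = "the deadline has passed" (T), N = "the budget is approved" (T), Q = "the lights are on" (F).

S1: Parsed as (H ↑ K) ↔ ((N ∧ Q) → K)

H ↑ K = T ↑ T = F
N ∧ Q = T ∧ F = F
(N ∧ Q) → K = F → T = T
(H ↑ K) ↔ ((N ∧ Q) → K) = F ↔ T = F
Hence S1 is false.

S2: Parsed as ¬H ⊕ (¬K ∨ (¬Q ∨ ¬N))

¬H = ¬T = F
¬K = ¬T = F
¬Q = ¬F = T
¬N = ¬T = F
¬Q ∨ ¬N = T ∨ F = T
¬K ∨ (¬Q ∨ ¬N) = F ∨ T = T
¬H ⊕ (¬K ∨ (¬Q ∨ ¬N)) = F ⊕ T = T
Thus S2 is true.

S3: Parsed as ¬((¬K ∧ ¬H) ∨ ¬N)

¬K = ¬T = F
¬H = ¬T = F
¬K ∧ ¬H = F ∧ F = F
¬N = ¬T = F
(¬K ∧ ¬H) ∨ ¬N = F ∨ F = F
¬((¬K ∧ ¬H) ∨ ¬N) = ¬F = T
Hence S3 is true.

True statements: 2 (S2, S3).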